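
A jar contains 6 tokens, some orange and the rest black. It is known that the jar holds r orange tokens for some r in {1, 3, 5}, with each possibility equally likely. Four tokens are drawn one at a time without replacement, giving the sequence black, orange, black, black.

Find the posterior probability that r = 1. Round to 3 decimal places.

0.769

Compute the likelihood of the observed sequence for each case: P(data | r = 1) = (5/6)(1/5)(4/4)(3/3) = 1/6; P(data | r = 3) = (3/6)(3/5)(2/4)(1/3) = 1/20; P(data | r = 5) = (1/6)(5/5)(0/4) = 0.
Weighting by the prior gives 1/3 · 1/6 = 1/18, 1/3 · 1/20 = 1/60, 1/3 · 0 = 0; summing to 13/180.
Therefore the posterior P(r = 1 | data) = (1/18) / (13/180) = 10/13.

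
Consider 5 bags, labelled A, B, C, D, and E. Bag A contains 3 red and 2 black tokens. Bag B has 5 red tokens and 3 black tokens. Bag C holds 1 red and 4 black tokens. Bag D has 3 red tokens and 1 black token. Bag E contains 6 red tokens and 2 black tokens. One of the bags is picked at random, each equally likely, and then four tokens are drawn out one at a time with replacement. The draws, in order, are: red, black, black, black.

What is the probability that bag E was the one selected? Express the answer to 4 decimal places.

0.0594

Compute the likelihood of the observed sequence for each case: P(data | bag A) = (3/5)(2/5)(2/5)(2/5) = 0.0384; P(data | bag B) = (5/8)(3/8)(3/8)(3/8) = 0.032959; P(data | bag C) = (1/5)(4/5)(4/5)(4/5) = 0.1024; P(data | bag D) = (3/4)(1/4)(1/4)(1/4) = 0.011719; P(data | bag E) = (6/8)(2/8)(2/8)(2/8) = 0.011719.
Weighting by the prior gives 1/5 · 0.0384 = 0.00768, 1/5 · 0.032959 = 0.0065918, 1/5 · 0.1024 = 0.02048, 1/5 · 0.011719 = 0.0023437, 1/5 · 0.011719 = 0.0023437; with total 0.039439.
Hence P(bag E | data) = (0.0023437) / (0.039439) = 0.059427.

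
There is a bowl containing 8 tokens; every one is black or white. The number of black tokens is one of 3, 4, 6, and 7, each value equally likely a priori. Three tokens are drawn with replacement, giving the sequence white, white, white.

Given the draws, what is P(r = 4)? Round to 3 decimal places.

0.323

Under each hypothesis, the probability of the observed sequence is: P(data | r = 3) = (5/8)(5/8)(5/8) = 0.24414; P(data | r = 4) = (4/8)(4/8)(4/8) = 0.125; P(data | r = 6) = (2/8)(2/8)(2/8) = 0.015625; P(data | r = 7) = (1/8)(1/8)(1/8) = 0.0019531.
The prior-weighted likelihoods are 1/4 · 0.24414 = 0.061035, 1/4 · 0.125 = 0.03125, 1/4 · 0.015625 = 0.0039062, 1/4 · 0.0019531 = 0.00048828; these sum to 0.09668.
So P(r = 4 | data) = (0.03125) / (0.09668) = 0.32323.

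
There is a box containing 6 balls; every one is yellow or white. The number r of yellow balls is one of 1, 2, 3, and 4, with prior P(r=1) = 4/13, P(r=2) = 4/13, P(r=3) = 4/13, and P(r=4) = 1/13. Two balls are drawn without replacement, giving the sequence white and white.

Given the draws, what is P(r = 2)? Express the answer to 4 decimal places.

For each hypothesis, P(data | H) works out to: P(data | r = 1) = (5/6)(4/5) = 2/3; P(data | r = 2) = (4/6)(3/5) = 2/5; P(data | r = 3) = (3/6)(2/5) = 1/5; P(data | r = 4) = (2/6)(1/5) = 1/15.
Weighting by the prior gives 4/13 · 2/3 = 8/39, 4/13 · 2/5 = 8/65, 4/13 · 1/5 = 4/65, 1/13 · 1/15 = 1/195; these sum to 77/195.
So P(r = 2 | data) = (8/65) / (77/195) = 24/77.

0.3117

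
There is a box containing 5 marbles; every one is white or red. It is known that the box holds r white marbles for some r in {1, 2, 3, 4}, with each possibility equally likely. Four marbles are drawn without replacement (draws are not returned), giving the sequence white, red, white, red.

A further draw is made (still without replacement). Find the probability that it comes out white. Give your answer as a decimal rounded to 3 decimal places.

The likelihood of the observed sequence under each hypothesis: P(data | r = 1) = (1/5)(4/4)(0/3) = 0; P(data | r = 2) = (2/5)(3/4)(1/3)(2/2) = 1/10; P(data | r = 3) = (3/5)(2/4)(2/3)(1/2) = 1/10; P(data | r = 4) = (4/5)(1/4)(3/3)(0/2) = 0.
The prior-weighted likelihoods are 1/4 · 0 = 0, 1/4 · 1/10 = 1/40, 1/4 · 1/10 = 1/40, 1/4 · 0 = 0; these sum to 1/20.
The posterior is then P(r = 1 | data) = 0, P(r = 2 | data) = 1/2, P(r = 3 | data) = 1/2, P(r = 4 | data) = 0.
Averaging over the posterior, P(white next | data) = (0)(1/2) + (1)(1/2) = 1/2.

0.500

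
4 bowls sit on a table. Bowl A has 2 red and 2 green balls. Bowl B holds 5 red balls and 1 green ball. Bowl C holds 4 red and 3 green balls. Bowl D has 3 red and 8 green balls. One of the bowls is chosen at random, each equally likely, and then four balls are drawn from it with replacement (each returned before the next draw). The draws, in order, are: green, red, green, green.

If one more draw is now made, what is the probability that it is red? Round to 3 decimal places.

The likelihood of the observed sequence under each hypothesis: P(data | bowl A) = (2/4)(2/4)(2/4)(2/4) = 0.0625; P(data | bowl B) = (1/6)(5/6)(1/6)(1/6) = 0.003858; P(data | bowl C) = (3/7)(4/7)(3/7)(3/7) = 0.044981; P(data | bowl D) = (8/11)(3/11)(8/11)(8/11) = 0.10491.
The prior-weighted likelihoods are 1/4 · 0.0625 = 0.015625, 1/4 · 0.003858 = 0.00096451, 1/4 · 0.044981 = 0.011245, 1/4 · 0.10491 = 0.026228; these sum to 0.054063.
Dividing through by the total gives posterior P(bowl A | data) = 0.28902, P(bowl B | data) = 0.017841, P(bowl C | data) = 0.20801, P(bowl D | data) = 0.48514.
So P(red next | data) = Σ P(red next | H) P(H | data) = (1/2)(0.28902) + (5/6)(0.017841) + (4/7)(0.20801) + (3/11)(0.48514) = 0.41055.

0.411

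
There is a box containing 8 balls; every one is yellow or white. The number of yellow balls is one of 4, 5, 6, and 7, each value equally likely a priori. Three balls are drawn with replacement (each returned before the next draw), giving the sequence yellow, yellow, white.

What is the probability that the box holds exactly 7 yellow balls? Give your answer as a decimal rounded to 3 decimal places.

0.188

The likelihood of the observed sequence under each hypothesis: P(data | r = 4) = (4/8)(4/8)(4/8) = 0.125; P(data | r = 5) = (5/8)(5/8)(3/8) = 0.14648; P(data | r = 6) = (6/8)(6/8)(2/8) = 0.14062; P(data | r = 7) = (7/8)(7/8)(1/8) = 0.095703.
Weighting by the prior gives 1/4 · 0.125 = 0.03125, 1/4 · 0.14648 = 0.036621, 1/4 · 0.14062 = 0.035156, 1/4 · 0.095703 = 0.023926; with total 0.12695.
So P(r = 7 | data) = (0.023926) / (0.12695) = 0.18846.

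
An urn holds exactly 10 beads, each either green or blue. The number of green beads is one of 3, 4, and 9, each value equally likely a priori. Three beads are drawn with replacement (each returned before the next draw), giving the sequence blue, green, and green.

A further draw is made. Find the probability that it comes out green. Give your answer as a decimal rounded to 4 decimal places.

0.5425

The likelihood of the observed sequence under each hypothesis: P(data | r = 3) = (7/10)(3/10)(3/10) = 63/1000; P(data | r = 4) = (6/10)(4/10)(4/10) = 12/125; P(data | r = 9) = (1/10)(9/10)(9/10) = 81/1000.
The prior-weighted likelihoods are 1/3 · 63/1000 = 21/1000, 1/3 · 12/125 = 4/125, 1/3 · 81/1000 = 27/1000; summing to 2/25.
The posterior is then P(r = 3 | data) = 21/80, P(r = 4 | data) = 2/5, P(r = 9 | data) = 27/80.
Averaging over the posterior, P(green next | data) = (3/10)(21/80) + (2/5)(2/5) + (9/10)(27/80) = 217/400.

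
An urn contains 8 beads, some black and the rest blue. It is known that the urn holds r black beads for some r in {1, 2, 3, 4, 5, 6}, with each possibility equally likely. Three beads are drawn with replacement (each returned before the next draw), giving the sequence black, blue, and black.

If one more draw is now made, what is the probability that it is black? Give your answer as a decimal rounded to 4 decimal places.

0.5457

Compute the likelihood of the observed sequence for each case: P(data | r = 1) = (1/8)(7/8)(1/8) = 0.013672; P(data | r = 2) = (2/8)(6/8)(2/8) = 0.046875; P(data | r = 3) = (3/8)(5/8)(3/8) = 0.087891; P(data | r = 4) = (4/8)(4/8)(4/8) = 0.125; P(data | r = 5) = (5/8)(3/8)(5/8) = 0.14648; P(data | r = 6) = (6/8)(2/8)(6/8) = 0.14062.
The prior-weighted likelihoods are 1/6 · 0.013672 = 0.0022786, 1/6 · 0.046875 = 0.0078125, 1/6 · 0.087891 = 0.014648, 1/6 · 0.125 = 0.020833, 1/6 · 0.14648 = 0.024414, 1/6 · 0.14062 = 0.023438; summing to 0.093424.
The posterior is then P(r = 1 | data) = 0.02439, P(r = 2 | data) = 0.083624, P(r = 3 | data) = 0.15679, P(r = 4 | data) = 0.223, P(r = 5 | data) = 0.26132, P(r = 6 | data) = 0.25087.
So P(black next | data) = Σ P(black next | H) P(H | data) = (1/8)(0.02439) + (1/4)(0.083624) + (3/8)(0.15679) + (1/2)(0.223) + (5/8)(0.26132) + (3/4)(0.25087) = 0.54573.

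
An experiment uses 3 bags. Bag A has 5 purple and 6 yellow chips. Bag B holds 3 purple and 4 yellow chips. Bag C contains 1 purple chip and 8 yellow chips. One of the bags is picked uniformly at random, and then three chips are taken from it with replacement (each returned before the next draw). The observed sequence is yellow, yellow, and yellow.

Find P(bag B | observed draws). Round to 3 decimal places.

0.178

Compute the likelihood of the observed sequence for each case: P(data | bag A) = (6/11)(6/11)(6/11) = 0.16228; P(data | bag B) = (4/7)(4/7)(4/7) = 0.18659; P(data | bag C) = (8/9)(8/9)(8/9) = 0.70233.
The prior-weighted likelihoods are 1/3 · 0.16228 = 0.054095, 1/3 · 0.18659 = 0.062196, 1/3 · 0.70233 = 0.23411; summing to 0.3504.
Therefore the posterior P(bag B | data) = (0.062196) / (0.3504) = 0.1775.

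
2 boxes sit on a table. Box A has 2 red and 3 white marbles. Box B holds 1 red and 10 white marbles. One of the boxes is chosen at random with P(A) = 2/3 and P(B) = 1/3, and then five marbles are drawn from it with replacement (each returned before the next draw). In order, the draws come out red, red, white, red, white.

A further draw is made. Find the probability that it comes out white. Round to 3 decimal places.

The likelihood of the observed sequence under each hypothesis: P(data | box A) = (2/5)(2/5)(3/5)(2/5)(3/5) = 0.02304; P(data | box B) = (1/11)(1/11)(10/11)(1/11)(10/11) = 0.00062092.
Weighting by the prior gives 2/3 · 0.02304 = 0.01536, 1/3 · 0.00062092 = 0.00020697; with total 0.015567.
The posterior is then P(box A | data) = 0.9867, P(box B | data) = 0.013296.
The predictive probability is P(white next | data) = (3/5)(0.9867) + (10/11)(0.013296) = 0.60411.

0.604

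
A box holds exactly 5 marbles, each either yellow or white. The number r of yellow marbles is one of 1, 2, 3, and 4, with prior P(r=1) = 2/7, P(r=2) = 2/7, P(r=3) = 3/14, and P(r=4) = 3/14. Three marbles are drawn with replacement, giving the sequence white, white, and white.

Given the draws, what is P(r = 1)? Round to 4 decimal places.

0.6547

The likelihood of the observed sequence under each hypothesis: P(data | r = 1) = (4/5)(4/5)(4/5) = 0.512; P(data | r = 2) = (3/5)(3/5)(3/5) = 0.216; P(data | r = 3) = (2/5)(2/5)(2/5) = 0.064; P(data | r = 4) = (1/5)(1/5)(1/5) = 0.008.
Weighting by the prior gives 2/7 · 0.512 = 0.14629, 2/7 · 0.216 = 0.061714, 3/14 · 0.064 = 0.013714, 3/14 · 0.008 = 0.0017143; with total 0.22343.
Hence P(r = 1 | data) = (0.14629) / (0.22343) = 0.65473.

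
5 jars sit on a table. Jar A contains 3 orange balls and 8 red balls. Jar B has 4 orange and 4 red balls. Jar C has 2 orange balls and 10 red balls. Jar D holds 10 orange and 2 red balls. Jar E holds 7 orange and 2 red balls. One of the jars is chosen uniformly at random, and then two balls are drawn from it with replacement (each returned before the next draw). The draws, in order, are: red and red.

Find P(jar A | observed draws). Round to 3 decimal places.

0.341

The likelihood of the observed sequence under each hypothesis: P(data | jar A) = (8/11)(8/11) = 0.52893; P(data | jar B) = (4/8)(4/8) = 0.25; P(data | jar C) = (10/12)(10/12) = 0.69444; P(data | jar D) = (2/12)(2/12) = 0.027778; P(data | jar E) = (2/9)(2/9) = 0.049383.
The prior-weighted likelihoods are 1/5 · 0.52893 = 0.10579, 1/5 · 0.25 = 0.05, 1/5 · 0.69444 = 0.13889, 1/5 · 0.027778 = 0.0055556, 1/5 · 0.049383 = 0.0098765; summing to 0.31011.
By Bayes' rule, P(jar A | data) = (0.10579) / (0.31011) = 0.34113.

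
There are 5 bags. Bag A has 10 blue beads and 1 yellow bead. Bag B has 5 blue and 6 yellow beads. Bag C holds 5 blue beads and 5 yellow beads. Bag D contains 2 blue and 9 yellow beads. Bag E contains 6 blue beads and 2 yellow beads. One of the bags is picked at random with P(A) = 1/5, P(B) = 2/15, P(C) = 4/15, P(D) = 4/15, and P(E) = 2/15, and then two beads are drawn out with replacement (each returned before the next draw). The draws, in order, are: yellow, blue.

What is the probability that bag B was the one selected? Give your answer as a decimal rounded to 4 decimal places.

Compute the likelihood of the observed sequence for each case: P(data | bag A) = (1/11)(10/11) = 0.082645; P(data | bag B) = (6/11)(5/11) = 0.24793; P(data | bag C) = (5/10)(5/10) = 0.25; P(data | bag D) = (9/11)(2/11) = 0.14876; P(data | bag E) = (2/8)(6/8) = 0.1875.
Multiplying each by its prior: 1/5 · 0.082645 = 0.016529, 2/15 · 0.24793 = 0.033058, 4/15 · 0.25 = 0.066667, 4/15 · 0.14876 = 0.039669, 2/15 · 0.1875 = 0.025; summing to 0.18092.
Hence P(bag B | data) = (0.033058) / (0.18092) = 0.18272.

0.1827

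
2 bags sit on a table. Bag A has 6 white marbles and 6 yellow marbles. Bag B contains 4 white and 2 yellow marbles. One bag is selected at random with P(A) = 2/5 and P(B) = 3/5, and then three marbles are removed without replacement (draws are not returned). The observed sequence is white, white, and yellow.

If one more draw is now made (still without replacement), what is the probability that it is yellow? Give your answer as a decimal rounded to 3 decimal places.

0.403

The likelihood of the observed sequence under each hypothesis: P(data | bag A) = (6/12)(5/11)(6/10) = 3/22; P(data | bag B) = (4/6)(3/5)(2/4) = 1/5.
Weighting by the prior gives 2/5 · 3/22 = 3/55, 3/5 · 1/5 = 3/25; summing to 48/275.
The posterior is then P(bag A | data) = 5/16, P(bag B | data) = 11/16.
So P(yellow next | data) = Σ P(yellow next | H) P(H | data) = (5/9)(5/16) + (1/3)(11/16) = 29/72.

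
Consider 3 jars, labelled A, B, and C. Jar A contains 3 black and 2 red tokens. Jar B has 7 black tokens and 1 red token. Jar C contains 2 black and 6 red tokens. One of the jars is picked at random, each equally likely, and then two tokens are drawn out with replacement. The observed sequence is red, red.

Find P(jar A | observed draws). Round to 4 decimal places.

0.2168

The likelihood of the observed sequence under each hypothesis: P(data | jar A) = (2/5)(2/5) = 0.16; P(data | jar B) = (1/8)(1/8) = 0.015625; P(data | jar C) = (6/8)(6/8) = 0.5625.
Weighting by the prior gives 1/3 · 0.16 = 0.053333, 1/3 · 0.015625 = 0.0052083, 1/3 · 0.5625 = 0.1875; summing to 0.24604.
So P(jar A | data) = (0.053333) / (0.24604) = 0.21677.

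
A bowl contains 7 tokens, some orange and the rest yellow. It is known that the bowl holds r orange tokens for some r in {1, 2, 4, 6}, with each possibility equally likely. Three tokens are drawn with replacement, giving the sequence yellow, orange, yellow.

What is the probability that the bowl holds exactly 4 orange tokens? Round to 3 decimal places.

For each hypothesis, P(data | H) works out to: P(data | r = 1) = (6/7)(1/7)(6/7) = 36/343; P(data | r = 2) = (5/7)(2/7)(5/7) = 50/343; P(data | r = 4) = (3/7)(4/7)(3/7) = 36/343; P(data | r = 6) = (1/7)(6/7)(1/7) = 6/343.
The prior-weighted likelihoods are 1/4 · 36/343 = 9/343, 1/4 · 50/343 = 25/686, 1/4 · 36/343 = 9/343, 1/4 · 6/343 = 3/686; with total 32/343.
Hence P(r = 4 | data) = (9/343) / (32/343) = 9/32.

0.281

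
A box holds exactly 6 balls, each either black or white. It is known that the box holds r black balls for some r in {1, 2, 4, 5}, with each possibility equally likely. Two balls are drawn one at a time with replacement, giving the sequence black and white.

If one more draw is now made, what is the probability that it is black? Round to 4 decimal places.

0.5000

Compute the likelihood of the observed sequence for each case: P(data | r = 1) = (1/6)(5/6) = 5/36; P(data | r = 2) = (2/6)(4/6) = 2/9; P(data | r = 4) = (4/6)(2/6) = 2/9; P(data | r = 5) = (5/6)(1/6) = 5/36.
Multiplying each by its prior: 1/4 · 5/36 = 5/144, 1/4 · 2/9 = 1/18, 1/4 · 2/9 = 1/18, 1/4 · 5/36 = 5/144; summing to 13/72.
Dividing through by the total gives posterior P(r = 1 | data) = 5/26, P(r = 2 | data) = 4/13, P(r = 4 | data) = 4/13, P(r = 5 | data) = 5/26.
So P(black next | data) = Σ P(black next | H) P(H | data) = (1/6)(5/26) + (1/3)(4/13) + (2/3)(4/13) + (5/6)(5/26) = 1/2.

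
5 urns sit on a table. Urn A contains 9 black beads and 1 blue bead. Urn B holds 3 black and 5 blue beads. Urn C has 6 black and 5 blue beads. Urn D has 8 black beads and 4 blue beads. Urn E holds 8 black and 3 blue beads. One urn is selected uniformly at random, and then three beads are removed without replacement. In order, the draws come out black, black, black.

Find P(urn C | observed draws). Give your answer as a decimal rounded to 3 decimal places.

0.085

Under each hypothesis, the probability of the observed sequence is: P(data | urn A) = (9/10)(8/9)(7/8) = 0.7; P(data | urn B) = (3/8)(2/7)(1/6) = 0.017857; P(data | urn C) = (6/11)(5/10)(4/9) = 0.12121; P(data | urn D) = (8/12)(7/11)(6/10) = 0.25455; P(data | urn E) = (8/11)(7/10)(6/9) = 0.33939.
Multiplying each by its prior: 1/5 · 0.7 = 0.14, 1/5 · 0.017857 = 0.0035714, 1/5 · 0.12121 = 0.024242, 1/5 · 0.25455 = 0.050909, 1/5 · 0.33939 = 0.067879; these sum to 0.2866.
So P(urn C | data) = (0.024242) / (0.2866) = 0.084586.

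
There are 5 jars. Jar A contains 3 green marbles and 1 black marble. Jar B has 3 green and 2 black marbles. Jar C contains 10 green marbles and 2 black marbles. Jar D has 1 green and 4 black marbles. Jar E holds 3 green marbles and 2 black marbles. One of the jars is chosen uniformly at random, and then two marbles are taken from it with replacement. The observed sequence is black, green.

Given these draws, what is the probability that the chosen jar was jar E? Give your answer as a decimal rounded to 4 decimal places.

0.2483

For each hypothesis, P(data | H) works out to: P(data | jar A) = (1/4)(3/4) = 0.1875; P(data | jar B) = (2/5)(3/5) = 0.24; P(data | jar C) = (2/12)(10/12) = 0.13889; P(data | jar D) = (4/5)(1/5) = 0.16; P(data | jar E) = (2/5)(3/5) = 0.24.
Weighting by the prior gives 1/5 · 0.1875 = 0.0375, 1/5 · 0.24 = 0.048, 1/5 · 0.13889 = 0.027778, 1/5 · 0.16 = 0.032, 1/5 · 0.24 = 0.048; these sum to 0.19328.
Hence P(jar E | data) = (0.048) / (0.19328) = 0.24835.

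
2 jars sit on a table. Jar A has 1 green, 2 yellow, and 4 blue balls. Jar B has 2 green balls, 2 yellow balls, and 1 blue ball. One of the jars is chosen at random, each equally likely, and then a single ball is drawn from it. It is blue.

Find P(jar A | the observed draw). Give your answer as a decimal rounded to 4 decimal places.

0.7407

Under each hypothesis, the probability of this draw is: P(data | jar A) = (4/7) = 4/7; P(data | jar B) = (1/5) = 1/5.
Multiplying each by its prior: 1/2 · 4/7 = 2/7, 1/2 · 1/5 = 1/10; with total 27/70.
By Bayes' rule, P(jar A | data) = (2/7) / (27/70) = 20/27.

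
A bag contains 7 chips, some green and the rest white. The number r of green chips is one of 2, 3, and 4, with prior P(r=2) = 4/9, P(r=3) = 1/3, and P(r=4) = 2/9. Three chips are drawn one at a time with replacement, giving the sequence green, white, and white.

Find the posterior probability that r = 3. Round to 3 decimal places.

Compute the likelihood of the observed sequence for each case: P(data | r = 2) = (2/7)(5/7)(5/7) = 0.14577; P(data | r = 3) = (3/7)(4/7)(4/7) = 0.13994; P(data | r = 4) = (4/7)(3/7)(3/7) = 0.10496.
The prior-weighted likelihoods are 4/9 · 0.14577 = 0.064788, 1/3 · 0.13994 = 0.046647, 2/9 · 0.10496 = 0.023324; with total 0.13476.
Hence P(r = 3 | data) = (0.046647) / (0.13476) = 0.34615.

0.346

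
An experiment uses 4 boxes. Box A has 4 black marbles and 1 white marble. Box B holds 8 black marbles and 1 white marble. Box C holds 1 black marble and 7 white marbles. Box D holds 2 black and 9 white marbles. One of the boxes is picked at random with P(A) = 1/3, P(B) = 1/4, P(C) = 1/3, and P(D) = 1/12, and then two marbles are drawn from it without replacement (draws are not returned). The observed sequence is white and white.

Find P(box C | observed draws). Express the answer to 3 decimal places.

For each hypothesis, P(data | H) works out to: P(data | box A) = (1/5)(0/4) = 0; P(data | box B) = (1/9)(0/8) = 0; P(data | box C) = (7/8)(6/7) = 3/4; P(data | box D) = (9/11)(8/10) = 36/55.
The prior-weighted likelihoods are 1/3 · 0 = 0, 1/4 · 0 = 0, 1/3 · 3/4 = 1/4, 1/12 · 36/55 = 3/55; these sum to 67/220.
Hence P(box C | data) = (1/4) / (67/220) = 55/67.

0.821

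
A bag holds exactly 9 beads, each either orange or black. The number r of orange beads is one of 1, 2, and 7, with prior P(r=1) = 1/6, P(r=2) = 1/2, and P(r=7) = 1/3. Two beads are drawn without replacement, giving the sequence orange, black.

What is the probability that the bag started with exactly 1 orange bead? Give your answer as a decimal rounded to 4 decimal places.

Compute the likelihood of the observed sequence for each case: P(data | r = 1) = (1/9)(8/8) = 1/9; P(data | r = 2) = (2/9)(7/8) = 7/36; P(data | r = 7) = (7/9)(2/8) = 7/36.
The prior-weighted likelihoods are 1/6 · 1/9 = 1/54, 1/2 · 7/36 = 7/72, 1/3 · 7/36 = 7/108; summing to 13/72.
By Bayes' rule, P(r = 1 | data) = (1/54) / (13/72) = 4/39.

0.1026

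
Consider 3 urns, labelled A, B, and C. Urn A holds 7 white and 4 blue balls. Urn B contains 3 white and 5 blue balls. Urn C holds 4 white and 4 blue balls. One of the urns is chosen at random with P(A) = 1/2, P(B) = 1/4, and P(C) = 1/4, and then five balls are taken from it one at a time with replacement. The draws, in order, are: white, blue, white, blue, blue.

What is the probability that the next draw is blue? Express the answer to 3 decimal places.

0.490

Compute the likelihood of the observed sequence for each case: P(data | urn A) = (7/11)(4/11)(7/11)(4/11)(4/11) = 0.019472; P(data | urn B) = (3/8)(5/8)(3/8)(5/8)(5/8) = 0.034332; P(data | urn C) = (4/8)(4/8)(4/8)(4/8)(4/8) = 0.03125.
The prior-weighted likelihoods are 1/2 · 0.019472 = 0.009736, 1/4 · 0.034332 = 0.0085831, 1/4 · 0.03125 = 0.0078125; summing to 0.026132.
The posterior is then P(urn A | data) = 0.37258, P(urn B | data) = 0.32846, P(urn C | data) = 0.29897.
Averaging over the posterior, P(blue next | data) = (4/11)(0.37258) + (5/8)(0.32846) + (1/2)(0.29897) = 0.49025.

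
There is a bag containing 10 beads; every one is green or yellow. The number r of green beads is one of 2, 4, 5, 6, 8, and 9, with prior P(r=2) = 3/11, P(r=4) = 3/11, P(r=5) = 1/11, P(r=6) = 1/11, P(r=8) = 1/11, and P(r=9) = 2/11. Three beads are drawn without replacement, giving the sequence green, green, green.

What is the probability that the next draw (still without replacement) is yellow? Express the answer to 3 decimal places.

0.259

The likelihood of the observed sequence under each hypothesis: P(data | r = 2) = (2/10)(1/9)(0/8) = 0; P(data | r = 4) = (4/10)(3/9)(2/8) = 1/30; P(data | r = 5) = (5/10)(4/9)(3/8) = 1/12; P(data | r = 6) = (6/10)(5/9)(4/8) = 1/6; P(data | r = 8) = (8/10)(7/9)(6/8) = 7/15; P(data | r = 9) = (9/10)(8/9)(7/8) = 7/10.
The prior-weighted likelihoods are 3/11 · 0 = 0, 3/11 · 1/30 = 1/110, 1/11 · 1/12 = 1/132, 1/11 · 1/6 = 1/66, 1/11 · 7/15 = 7/165, 2/11 · 7/10 = 7/55; these sum to 133/660.
Dividing through by the total gives posterior P(r = 2 | data) = 0, P(r = 4 | data) = 6/133, P(r = 5 | data) = 5/133, P(r = 6 | data) = 10/133, P(r = 8 | data) = 4/19, P(r = 9 | data) = 12/19.
Averaging over the posterior, P(yellow next | data) = (6/7)(6/133) + (5/7)(5/133) + (4/7)(10/133) + (2/7)(4/19) + (1/7)(12/19) = 241/931.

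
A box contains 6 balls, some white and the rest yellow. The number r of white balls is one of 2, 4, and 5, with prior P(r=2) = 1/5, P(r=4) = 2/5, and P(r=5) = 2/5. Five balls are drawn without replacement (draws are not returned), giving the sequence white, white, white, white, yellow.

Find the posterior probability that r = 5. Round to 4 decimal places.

0.7143

Under each hypothesis, the probability of the observed sequence is: P(data | r = 2) = (2/6)(1/5)(0/4) = 0; P(data | r = 4) = (4/6)(3/5)(2/4)(1/3)(2/2) = 1/15; P(data | r = 5) = (5/6)(4/5)(3/4)(2/3)(1/2) = 1/6.
The prior-weighted likelihoods are 1/5 · 0 = 0, 2/5 · 1/15 = 2/75, 2/5 · 1/6 = 1/15; summing to 7/75.
Hence P(r = 5 | data) = (1/15) / (7/75) = 5/7.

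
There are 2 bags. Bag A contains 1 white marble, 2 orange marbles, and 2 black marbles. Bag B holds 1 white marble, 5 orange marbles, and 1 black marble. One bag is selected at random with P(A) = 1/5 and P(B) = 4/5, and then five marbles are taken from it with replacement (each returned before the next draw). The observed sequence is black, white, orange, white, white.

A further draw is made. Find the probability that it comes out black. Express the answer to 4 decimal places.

Compute the likelihood of the observed sequence for each case: P(data | bag A) = (2/5)(1/5)(2/5)(1/5)(1/5) = 0.00128; P(data | bag B) = (1/7)(1/7)(5/7)(1/7)(1/7) = 0.0002975.
The prior-weighted likelihoods are 1/5 · 0.00128 = 0.000256, 4/5 · 0.0002975 = 0.000238; summing to 0.000494.
Normalising, the posterior is P(bag A | data) = 0.51822, P(bag B | data) = 0.48178.
So P(black next | data) = Σ P(black next | H) P(H | data) = (2/5)(0.51822) + (1/7)(0.48178) = 0.27611.

0.2761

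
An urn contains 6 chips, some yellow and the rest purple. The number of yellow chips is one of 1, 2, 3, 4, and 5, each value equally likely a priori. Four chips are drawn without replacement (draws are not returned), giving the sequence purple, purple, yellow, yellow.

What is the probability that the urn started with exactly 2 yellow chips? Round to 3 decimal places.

0.286

For each hypothesis, P(data | H) works out to: P(data | r = 1) = (5/6)(4/5)(1/4)(0/3) = 0; P(data | r = 2) = (4/6)(3/5)(2/4)(1/3) = 1/15; P(data | r = 3) = (3/6)(2/5)(3/4)(2/3) = 1/10; P(data | r = 4) = (2/6)(1/5)(4/4)(3/3) = 1/15; P(data | r = 5) = (1/6)(0/5) = 0.
Weighting by the prior gives 1/5 · 0 = 0, 1/5 · 1/15 = 1/75, 1/5 · 1/10 = 1/50, 1/5 · 1/15 = 1/75, 1/5 · 0 = 0; these sum to 7/150.
Hence P(r = 2 | data) = (1/75) / (7/150) = 2/7.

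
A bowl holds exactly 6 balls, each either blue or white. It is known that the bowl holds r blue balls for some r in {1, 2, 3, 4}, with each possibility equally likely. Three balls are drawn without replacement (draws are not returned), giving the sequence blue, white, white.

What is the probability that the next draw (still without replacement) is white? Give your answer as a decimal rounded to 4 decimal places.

0.6000

Compute the likelihood of the observed sequence for each case: P(data | r = 1) = (1/6)(5/5)(4/4) = 1/6; P(data | r = 2) = (2/6)(4/5)(3/4) = 1/5; P(data | r = 3) = (3/6)(3/5)(2/4) = 3/20; P(data | r = 4) = (4/6)(2/5)(1/4) = 1/15.
The prior-weighted likelihoods are 1/4 · 1/6 = 1/24, 1/4 · 1/5 = 1/20, 1/4 · 3/20 = 3/80, 1/4 · 1/15 = 1/60; these sum to 7/48.
The posterior is then P(r = 1 | data) = 2/7, P(r = 2 | data) = 12/35, P(r = 3 | data) = 9/35, P(r = 4 | data) = 4/35.
The predictive probability is P(white next | data) = (1)(2/7) + (2/3)(12/35) + (1/3)(9/35) + (0)(4/35) = 3/5.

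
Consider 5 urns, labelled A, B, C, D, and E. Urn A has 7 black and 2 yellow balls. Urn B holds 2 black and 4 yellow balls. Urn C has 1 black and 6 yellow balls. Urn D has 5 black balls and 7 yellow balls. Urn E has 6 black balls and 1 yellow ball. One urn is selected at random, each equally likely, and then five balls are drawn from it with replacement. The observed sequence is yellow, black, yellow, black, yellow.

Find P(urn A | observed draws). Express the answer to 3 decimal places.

0.075

The likelihood of the observed sequence under each hypothesis: P(data | urn A) = (2/9)(7/9)(2/9)(7/9)(2/9) = 0.0066386; P(data | urn B) = (4/6)(2/6)(4/6)(2/6)(4/6) = 0.032922; P(data | urn C) = (6/7)(1/7)(6/7)(1/7)(6/7) = 0.012852; P(data | urn D) = (7/12)(5/12)(7/12)(5/12)(7/12) = 0.034461; P(data | urn E) = (1/7)(6/7)(1/7)(6/7)(1/7) = 0.002142.
Weighting by the prior gives 1/5 · 0.0066386 = 0.0013277, 1/5 · 0.032922 = 0.0065844, 1/5 · 0.012852 = 0.0025704, 1/5 · 0.034461 = 0.0068922, 1/5 · 0.002142 = 0.00042839; with total 0.017803.
Therefore the posterior P(urn A | data) = (0.0013277) / (0.017803) = 0.074578.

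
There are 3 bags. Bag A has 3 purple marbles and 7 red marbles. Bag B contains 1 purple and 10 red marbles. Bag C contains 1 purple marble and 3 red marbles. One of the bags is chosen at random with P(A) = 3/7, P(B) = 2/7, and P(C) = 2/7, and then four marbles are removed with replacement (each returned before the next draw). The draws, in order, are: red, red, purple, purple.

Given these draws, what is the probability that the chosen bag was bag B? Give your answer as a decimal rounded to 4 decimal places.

0.0632

Under each hypothesis, the probability of the observed sequence is: P(data | bag A) = (7/10)(7/10)(3/10)(3/10) = 0.0441; P(data | bag B) = (10/11)(10/11)(1/11)(1/11) = 0.0068301; P(data | bag C) = (3/4)(3/4)(1/4)(1/4) = 0.035156.
The prior-weighted likelihoods are 3/7 · 0.0441 = 0.0189, 2/7 · 0.0068301 = 0.0019515, 2/7 · 0.035156 = 0.010045; summing to 0.030896.
Therefore the posterior P(bag B | data) = (0.0019515) / (0.030896) = 0.063162.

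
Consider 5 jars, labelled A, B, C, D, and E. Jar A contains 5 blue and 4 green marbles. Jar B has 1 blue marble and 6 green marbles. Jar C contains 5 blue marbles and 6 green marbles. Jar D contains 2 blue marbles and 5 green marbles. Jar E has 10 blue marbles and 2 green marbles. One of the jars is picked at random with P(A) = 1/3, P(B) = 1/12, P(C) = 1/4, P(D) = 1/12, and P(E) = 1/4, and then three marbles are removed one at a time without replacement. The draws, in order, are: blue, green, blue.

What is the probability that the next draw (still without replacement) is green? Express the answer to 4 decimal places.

Compute the likelihood of the observed sequence for each case: P(data | jar A) = (5/9)(4/8)(4/7) = 0.15873; P(data | jar B) = (1/7)(6/6)(0/5) = 0; P(data | jar C) = (5/11)(6/10)(4/9) = 0.12121; P(data | jar D) = (2/7)(5/6)(1/5) = 0.047619; P(data | jar E) = (10/12)(2/11)(9/10) = 0.13636.
Weighting by the prior gives 1/3 · 0.15873 = 0.05291, 1/12 · 0 = 0, 1/4 · 0.12121 = 0.030303, 1/12 · 0.047619 = 0.0039683, 1/4 · 0.13636 = 0.034091; these sum to 0.12127.
Dividing through by the total gives posterior P(jar A | data) = 0.43629, P(jar B | data) = 0, P(jar C | data) = 0.24988, P(jar D | data) = 0.032722, P(jar E | data) = 0.28111.
Averaging over the posterior, P(green next | data) = (1/2)(0.43629) + (5/8)(0.24988) + (1)(0.032722) + (1/9)(0.28111) = 0.43827.

0.4383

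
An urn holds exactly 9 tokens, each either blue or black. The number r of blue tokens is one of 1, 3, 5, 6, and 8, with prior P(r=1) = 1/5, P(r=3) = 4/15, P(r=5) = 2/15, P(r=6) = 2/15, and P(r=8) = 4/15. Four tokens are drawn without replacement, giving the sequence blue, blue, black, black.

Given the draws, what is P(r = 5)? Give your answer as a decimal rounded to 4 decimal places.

0.3077

Under each hypothesis, the probability of the observed sequence is: P(data | r = 1) = (1/9)(0/8) = 0; P(data | r = 3) = (3/9)(2/8)(6/7)(5/6) = 5/84; P(data | r = 5) = (5/9)(4/8)(4/7)(3/6) = 5/63; P(data | r = 6) = (6/9)(5/8)(3/7)(2/6) = 5/84; P(data | r = 8) = (8/9)(7/8)(1/7)(0/6) = 0.
Multiplying each by its prior: 1/5 · 0 = 0, 4/15 · 5/84 = 1/63, 2/15 · 5/63 = 2/189, 2/15 · 5/84 = 1/126, 4/15 · 0 = 0; these sum to 13/378.
By Bayes' rule, P(r = 5 | data) = (2/189) / (13/378) = 4/13.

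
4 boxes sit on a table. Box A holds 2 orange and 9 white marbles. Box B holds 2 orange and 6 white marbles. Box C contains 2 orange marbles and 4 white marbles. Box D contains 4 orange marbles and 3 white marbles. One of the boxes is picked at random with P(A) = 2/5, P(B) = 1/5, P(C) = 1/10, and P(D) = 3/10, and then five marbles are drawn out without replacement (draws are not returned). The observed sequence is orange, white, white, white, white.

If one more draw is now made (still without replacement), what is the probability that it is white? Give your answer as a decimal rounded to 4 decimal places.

0.7061

The likelihood of the observed sequence under each hypothesis: P(data | box A) = (2/11)(9/10)(8/9)(7/8)(6/7) = 0.10909; P(data | box B) = (2/8)(6/7)(5/6)(4/5)(3/4) = 0.10714; P(data | box C) = (2/6)(4/5)(3/4)(2/3)(1/2) = 0.066667; P(data | box D) = (4/7)(3/6)(2/5)(1/4)(0/3) = 0.
Weighting by the prior gives 2/5 · 0.10909 = 0.043636, 1/5 · 0.10714 = 0.021429, 1/10 · 0.066667 = 0.0066667, 3/10 · 0 = 0; these sum to 0.071732.
Normalising, the posterior is P(box A | data) = 0.60833, P(box B | data) = 0.29873, P(box C | data) = 0.092939, P(box D | data) = 0.
Averaging over the posterior, P(white next | data) = (5/6)(0.60833) + (2/3)(0.29873) + (0)(0.092939) = 0.7061.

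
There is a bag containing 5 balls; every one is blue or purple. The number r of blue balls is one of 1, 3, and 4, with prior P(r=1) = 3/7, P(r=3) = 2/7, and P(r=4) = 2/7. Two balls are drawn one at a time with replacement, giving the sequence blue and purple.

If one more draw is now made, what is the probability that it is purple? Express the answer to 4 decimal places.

Under each hypothesis, the probability of the observed sequence is: P(data | r = 1) = (1/5)(4/5) = 4/25; P(data | r = 3) = (3/5)(2/5) = 6/25; P(data | r = 4) = (4/5)(1/5) = 4/25.
Multiplying each by its prior: 3/7 · 4/25 = 12/175, 2/7 · 6/25 = 12/175, 2/7 · 4/25 = 8/175; these sum to 32/175.
Normalising, the posterior is P(r = 1 | data) = 3/8, P(r = 3 | data) = 3/8, P(r = 4 | data) = 1/4.
So P(purple next | data) = Σ P(purple next | H) P(H | data) = (4/5)(3/8) + (2/5)(3/8) + (1/5)(1/4) = 1/2.

0.5000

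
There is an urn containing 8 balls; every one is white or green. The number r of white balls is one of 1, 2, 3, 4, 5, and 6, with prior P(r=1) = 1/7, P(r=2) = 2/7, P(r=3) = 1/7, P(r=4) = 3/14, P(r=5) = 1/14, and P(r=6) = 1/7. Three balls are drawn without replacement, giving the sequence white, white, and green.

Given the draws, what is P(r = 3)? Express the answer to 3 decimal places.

0.139

Compute the likelihood of the observed sequence for each case: P(data | r = 1) = (1/8)(0/7) = 0; P(data | r = 2) = (2/8)(1/7)(6/6) = 1/28; P(data | r = 3) = (3/8)(2/7)(5/6) = 5/56; P(data | r = 4) = (4/8)(3/7)(4/6) = 1/7; P(data | r = 5) = (5/8)(4/7)(3/6) = 5/28; P(data | r = 6) = (6/8)(5/7)(2/6) = 5/28.
Multiplying each by its prior: 1/7 · 0 = 0, 2/7 · 1/28 = 1/98, 1/7 · 5/56 = 5/392, 3/14 · 1/7 = 3/98, 1/14 · 5/28 = 5/392, 1/7 · 5/28 = 5/196; summing to 9/98.
By Bayes' rule, P(r = 3 | data) = (5/392) / (9/98) = 5/36.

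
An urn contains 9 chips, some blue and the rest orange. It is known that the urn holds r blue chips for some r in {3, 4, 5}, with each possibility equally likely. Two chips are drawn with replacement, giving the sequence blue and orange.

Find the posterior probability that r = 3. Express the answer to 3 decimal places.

The likelihood of the observed sequence under each hypothesis: P(data | r = 3) = (3/9)(6/9) = 2/9; P(data | r = 4) = (4/9)(5/9) = 20/81; P(data | r = 5) = (5/9)(4/9) = 20/81.
Multiplying each by its prior: 1/3 · 2/9 = 2/27, 1/3 · 20/81 = 20/243, 1/3 · 20/81 = 20/243; summing to 58/243.
Therefore the posterior P(r = 3 | data) = (2/27) / (58/243) = 9/29.

0.310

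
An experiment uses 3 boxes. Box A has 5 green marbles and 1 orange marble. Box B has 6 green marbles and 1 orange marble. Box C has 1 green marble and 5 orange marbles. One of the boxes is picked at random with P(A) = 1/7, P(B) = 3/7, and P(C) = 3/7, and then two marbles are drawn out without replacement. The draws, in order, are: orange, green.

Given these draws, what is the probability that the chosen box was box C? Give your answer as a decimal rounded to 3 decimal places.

0.457

Compute the likelihood of the observed sequence for each case: P(data | box A) = (1/6)(5/5) = 1/6; P(data | box B) = (1/7)(6/6) = 1/7; P(data | box C) = (5/6)(1/5) = 1/6.
Weighting by the prior gives 1/7 · 1/6 = 1/42, 3/7 · 1/7 = 3/49, 3/7 · 1/6 = 1/14; these sum to 23/147.
Hence P(box C | data) = (1/14) / (23/147) = 21/46.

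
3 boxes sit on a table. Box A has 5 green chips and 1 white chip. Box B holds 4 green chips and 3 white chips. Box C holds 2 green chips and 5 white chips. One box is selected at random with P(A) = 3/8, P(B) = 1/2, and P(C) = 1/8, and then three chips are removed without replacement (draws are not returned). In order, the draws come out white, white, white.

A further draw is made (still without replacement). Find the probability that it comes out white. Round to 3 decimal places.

Under each hypothesis, the probability of the observed sequence is: P(data | box A) = (1/6)(0/5) = 0; P(data | box B) = (3/7)(2/6)(1/5) = 1/35; P(data | box C) = (5/7)(4/6)(3/5) = 2/7.
Multiplying each by its prior: 3/8 · 0 = 0, 1/2 · 1/35 = 1/70, 1/8 · 2/7 = 1/28; with total 1/20.
Dividing through by the total gives posterior P(box A | data) = 0, P(box B | data) = 2/7, P(box C | data) = 5/7.
Averaging over the posterior, P(white next | data) = (0)(2/7) + (1/2)(5/7) = 5/14.

0.357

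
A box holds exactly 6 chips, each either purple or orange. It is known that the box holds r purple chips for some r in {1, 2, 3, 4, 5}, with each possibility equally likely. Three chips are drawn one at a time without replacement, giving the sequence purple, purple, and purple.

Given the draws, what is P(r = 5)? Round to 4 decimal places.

The likelihood of the observed sequence under each hypothesis: P(data | r = 1) = (1/6)(0/5) = 0; P(data | r = 2) = (2/6)(1/5)(0/4) = 0; P(data | r = 3) = (3/6)(2/5)(1/4) = 1/20; P(data | r = 4) = (4/6)(3/5)(2/4) = 1/5; P(data | r = 5) = (5/6)(4/5)(3/4) = 1/2.
Weighting by the prior gives 1/5 · 0 = 0, 1/5 · 0 = 0, 1/5 · 1/20 = 1/100, 1/5 · 1/5 = 1/25, 1/5 · 1/2 = 1/10; these sum to 3/20.
So P(r = 5 | data) = (1/10) / (3/20) = 2/3.

0.6667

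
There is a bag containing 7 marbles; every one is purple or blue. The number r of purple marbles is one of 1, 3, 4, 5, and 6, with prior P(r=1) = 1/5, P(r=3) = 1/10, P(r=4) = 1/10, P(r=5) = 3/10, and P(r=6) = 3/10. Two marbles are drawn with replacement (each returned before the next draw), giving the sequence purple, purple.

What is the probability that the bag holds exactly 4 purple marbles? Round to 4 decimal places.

The likelihood of the observed sequence under each hypothesis: P(data | r = 1) = (1/7)(1/7) = 1/49; P(data | r = 3) = (3/7)(3/7) = 9/49; P(data | r = 4) = (4/7)(4/7) = 16/49; P(data | r = 5) = (5/7)(5/7) = 25/49; P(data | r = 6) = (6/7)(6/7) = 36/49.
The prior-weighted likelihoods are 1/5 · 1/49 = 1/245, 1/10 · 9/49 = 9/490, 1/10 · 16/49 = 8/245, 3/10 · 25/49 = 15/98, 3/10 · 36/49 = 54/245; with total 3/7.
Hence P(r = 4 | data) = (8/245) / (3/7) = 8/105.

0.0762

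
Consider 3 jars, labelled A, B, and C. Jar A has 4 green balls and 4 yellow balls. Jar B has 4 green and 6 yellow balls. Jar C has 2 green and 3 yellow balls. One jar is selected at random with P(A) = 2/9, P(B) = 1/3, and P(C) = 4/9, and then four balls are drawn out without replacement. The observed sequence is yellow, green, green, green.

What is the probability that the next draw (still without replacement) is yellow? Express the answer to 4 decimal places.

0.7857

Under each hypothesis, the probability of the observed sequence is: P(data | jar A) = (4/8)(4/7)(3/6)(2/5) = 2/35; P(data | jar B) = (6/10)(4/9)(3/8)(2/7) = 1/35; P(data | jar C) = (3/5)(2/4)(1/3)(0/2) = 0.
The prior-weighted likelihoods are 2/9 · 2/35 = 4/315, 1/3 · 1/35 = 1/105, 4/9 · 0 = 0; with total 1/45.
The posterior is then P(jar A | data) = 4/7, P(jar B | data) = 3/7, P(jar C | data) = 0.
The predictive probability is P(yellow next | data) = (3/4)(4/7) + (5/6)(3/7) = 11/14.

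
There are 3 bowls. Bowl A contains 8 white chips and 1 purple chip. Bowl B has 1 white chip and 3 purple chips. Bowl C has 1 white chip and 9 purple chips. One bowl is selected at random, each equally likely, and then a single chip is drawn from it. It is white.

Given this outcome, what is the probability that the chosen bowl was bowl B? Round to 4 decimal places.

The likelihood of this draw under each hypothesis: P(data | bowl A) = (8/9) = 8/9; P(data | bowl B) = (1/4) = 1/4; P(data | bowl C) = (1/10) = 1/10.
Weighting by the prior gives 1/3 · 8/9 = 8/27, 1/3 · 1/4 = 1/12, 1/3 · 1/10 = 1/30; summing to 223/540.
By Bayes' rule, P(bowl B | data) = (1/12) / (223/540) = 45/223.

0.2018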